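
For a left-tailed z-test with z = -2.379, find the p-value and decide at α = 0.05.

p = P(Z < -2.379) = Φ(-2.379) ≈ 0.0087. Since p < 0.05, reject H₀ (significant) at α = 0.05.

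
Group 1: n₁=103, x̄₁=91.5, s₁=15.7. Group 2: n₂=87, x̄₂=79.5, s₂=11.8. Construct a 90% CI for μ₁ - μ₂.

Difference = 12.0. SE = √(15.7²/103 + 11.8²/87) = 1.998. CI = (8.71, 15.29)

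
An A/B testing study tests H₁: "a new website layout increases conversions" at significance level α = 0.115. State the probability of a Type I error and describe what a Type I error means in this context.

P(Type I error) = α = 0.115. A Type I error is rejecting H₀ when H₀ is actually true (false positive) — here, concluding that a new website layout increases conversions when in fact this is not the case. Consequence: rolling out a layout that doesn't actually help — wasted engineering effort.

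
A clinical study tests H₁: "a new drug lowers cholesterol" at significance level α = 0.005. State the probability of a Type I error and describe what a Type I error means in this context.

P(Type I error) = α = 0.005. A Type I error is rejecting H₀ when H₀ is actually true (false positive) — here, concluding that a new drug lowers cholesterol when in fact this is not the case. Consequence: approving an ineffective drug — patients take a useless medication and may skip effective alternatives.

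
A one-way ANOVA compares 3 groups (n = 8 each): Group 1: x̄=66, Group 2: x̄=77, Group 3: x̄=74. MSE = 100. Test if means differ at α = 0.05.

Grand mean = 72.33. SS_between = 517.33, MS_between = 258.67. F = 2.587, F_crit ≈ 3.467. Fail to reject H₀.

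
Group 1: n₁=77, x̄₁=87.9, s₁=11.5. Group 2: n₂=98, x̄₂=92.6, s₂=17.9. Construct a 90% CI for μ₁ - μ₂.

Difference = -4.7. SE = √(11.5²/77 + 17.9²/98) = 2.233. CI = (-8.37, -1.03)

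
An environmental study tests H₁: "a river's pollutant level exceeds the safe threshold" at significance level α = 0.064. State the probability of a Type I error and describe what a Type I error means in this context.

P(Type I error) = α = 0.064. A Type I error is rejecting H₀ when H₀ is actually true (false positive) — here, concluding that a river's pollutant level exceeds the safe threshold when in fact this is not the case. Consequence: shutting down a compliant factory unnecessarily.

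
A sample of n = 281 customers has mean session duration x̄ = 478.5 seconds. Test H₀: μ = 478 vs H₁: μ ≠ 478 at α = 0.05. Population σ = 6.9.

z = (x̄ - μ₀)/(σ/√n) = (478.5 - 478)/(6.9/√281) = 1.215. Critical value: ±1.96. Since |1.215| ≤ 1.96, Fail to reject H₀.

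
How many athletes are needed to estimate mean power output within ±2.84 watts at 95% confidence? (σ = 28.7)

n = (z*σ/E)² = (1.96×28.7/2.84)² = 392.3 → n = 393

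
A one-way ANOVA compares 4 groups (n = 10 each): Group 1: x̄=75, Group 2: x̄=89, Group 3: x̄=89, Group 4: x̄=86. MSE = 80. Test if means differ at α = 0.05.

Grand mean = 84.75. SS_between = 1327.5, MS_between = 442.5. F = 5.531, F_crit ≈ 2.866. Reject H₀.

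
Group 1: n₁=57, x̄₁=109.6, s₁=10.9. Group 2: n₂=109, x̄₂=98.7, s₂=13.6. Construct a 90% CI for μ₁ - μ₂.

Difference = 10.9. SE = √(10.9²/57 + 13.6²/109) = 1.945. CI = (7.7, 14.1)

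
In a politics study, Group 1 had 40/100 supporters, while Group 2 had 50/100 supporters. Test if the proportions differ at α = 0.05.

p̂₁ = 0.4, p̂₂ = 0.5, pooled p̂ = 0.45. z = -1.421. Critical: ±1.96. Fail to reject H₀.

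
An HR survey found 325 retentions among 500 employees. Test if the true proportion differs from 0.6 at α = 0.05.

p̂ = 0.65, p₀ = 0.6. z = (p̂ - p₀)/√(p₀(1-p₀)/n) = 2.282. Critical: ±1.96. Reject H₀.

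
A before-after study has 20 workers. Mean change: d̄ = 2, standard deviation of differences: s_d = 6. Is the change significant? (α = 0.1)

t = d̄/(s_d/√n) = 2/(6/√20) = 1.491. df = 19, critical t = ±1.729. Fail to reject H₀.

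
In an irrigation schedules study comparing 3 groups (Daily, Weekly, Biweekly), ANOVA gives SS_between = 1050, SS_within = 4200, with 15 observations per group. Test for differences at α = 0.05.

df_between = 2, df_within = 42. F = MS_between/MS_within = 525.0/100.0 = 5.25. F_crit ≈ 3.22. Reject H₀. At least one mean differs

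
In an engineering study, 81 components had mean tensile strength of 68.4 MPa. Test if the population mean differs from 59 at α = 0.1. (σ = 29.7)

z = (x̄ - μ₀)/(σ/√n) = (68.4 - 59)/(29.7/√81) = 2.848. Critical value: ±1.645. Since |2.848| > 1.645, Reject H₀.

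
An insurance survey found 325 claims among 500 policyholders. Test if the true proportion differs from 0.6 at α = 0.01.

p̂ = 0.65, p₀ = 0.6. z = (p̂ - p₀)/√(p₀(1-p₀)/n) = 2.282. Critical: ±2.576. Fail to reject H₀.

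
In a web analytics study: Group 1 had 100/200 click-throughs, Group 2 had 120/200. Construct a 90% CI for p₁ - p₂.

p̂₁ = 0.5, p̂₂ = 0.6. Difference = -0.1. CI = (-0.181, -0.019)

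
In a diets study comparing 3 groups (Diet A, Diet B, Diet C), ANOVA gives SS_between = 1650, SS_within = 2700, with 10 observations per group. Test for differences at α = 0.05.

df_between = 2, df_within = 27. F = MS_between/MS_within = 825.0/100.0 = 8.25. F_crit ≈ 3.354. Reject H₀. At least one mean differs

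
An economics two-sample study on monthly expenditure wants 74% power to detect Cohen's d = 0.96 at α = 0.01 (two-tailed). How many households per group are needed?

z_{α/2} = 2.576, z_β = Φ⁻¹(0.74) = 0.643. For large effect (d = 0.96): n per group = 2(z_{α/2} + z_β)²/d² = 2(2.576 + 0.643)²/0.96² = 22.5 → 23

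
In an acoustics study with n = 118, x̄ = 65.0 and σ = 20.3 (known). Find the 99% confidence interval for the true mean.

CI = x̄ ± z*(σ/√n) = 65.0 ± 2.576(20.3/√118) = 65.0 ± 4.81 = (60.19, 69.81)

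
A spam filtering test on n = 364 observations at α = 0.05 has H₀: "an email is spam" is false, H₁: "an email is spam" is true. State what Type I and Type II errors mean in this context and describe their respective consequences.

Type I (false positive): concluding that an email is spam when it is not — a legitimate email is sent to the spam folder and the user misses it. Type II (false negative): failing to conclude that an email is spam when it is — a spam email lands in the inbox. Which is costlier depends on domain priorities and is a judgement call rather than a statistical fact.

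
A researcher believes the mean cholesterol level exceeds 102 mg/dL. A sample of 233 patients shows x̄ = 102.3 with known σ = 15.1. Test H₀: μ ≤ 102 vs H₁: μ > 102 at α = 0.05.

z = 0.303. Critical value: 1.645. Fail to reject H₀.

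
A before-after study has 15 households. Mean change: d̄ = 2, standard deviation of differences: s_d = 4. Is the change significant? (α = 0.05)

t = d̄/(s_d/√n) = 2/(4/√15) = 1.936. df = 14, critical t = ±2.145. Fail to reject H₀.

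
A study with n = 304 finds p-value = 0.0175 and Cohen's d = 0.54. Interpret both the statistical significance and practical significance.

Statistically significant (p = 0.0175 < 0.05). Cohen's d = 0.54 indicates a medium effect size. Both statistical and practical significance should be considered.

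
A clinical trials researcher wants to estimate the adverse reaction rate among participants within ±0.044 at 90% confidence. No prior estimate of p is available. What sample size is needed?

Conservative approach: use p = 0.5 (maximizes p(1-p) = 0.25). n = z²(0.25)/E² = 1.645²×0.25/0.044² = 349.4 → n = 350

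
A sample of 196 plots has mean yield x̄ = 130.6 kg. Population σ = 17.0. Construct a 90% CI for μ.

CI = x̄ ± z*(σ/√n) = 130.6 ± 1.645(17.0/√196) = 130.6 ± 2.0 = (128.6, 132.6)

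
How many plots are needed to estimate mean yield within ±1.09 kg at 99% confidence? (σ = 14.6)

n = (z*σ/E)² = (2.576×14.6/1.09)² = 1190.5 → n = 1191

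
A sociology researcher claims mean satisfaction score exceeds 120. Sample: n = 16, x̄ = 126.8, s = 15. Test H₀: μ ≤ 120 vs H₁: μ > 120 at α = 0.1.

t = (126.8 - 120)/(15/√16) = 1.813, df = 15. Critical t = 1.341. Reject H₀.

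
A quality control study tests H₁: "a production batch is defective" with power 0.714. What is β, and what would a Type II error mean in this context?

β = 1 - power = 1 - 0.714 = 0.286. A Type II error is failing to reject H₀ when H₀ is false (false negative) — here, failing to conclude that a production batch is defective when in fact it is true. Consequence: shipping a defective batch — faulty products reach customers.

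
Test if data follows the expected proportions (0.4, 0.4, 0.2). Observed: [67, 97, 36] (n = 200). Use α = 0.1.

Expected: [80.0, 80.0, 40.0]. χ² = 6.125. df = 2, critical = 4.605. Reject H₀.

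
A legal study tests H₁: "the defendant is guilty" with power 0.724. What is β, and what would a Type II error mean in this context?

β = 1 - power = 1 - 0.724 = 0.276. A Type II error is failing to reject H₀ when H₀ is false (false negative) — here, failing to conclude that the defendant is guilty when in fact it is true. Consequence: acquitting a guilty person.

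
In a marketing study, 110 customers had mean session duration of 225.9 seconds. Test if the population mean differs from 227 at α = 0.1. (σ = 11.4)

z = (x̄ - μ₀)/(σ/√n) = (225.9 - 227)/(11.4/√110) = -1.012. Critical value: ±1.645. Since |-1.012| ≤ 1.645, Fail to reject H₀.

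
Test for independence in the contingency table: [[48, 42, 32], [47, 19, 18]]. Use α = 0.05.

χ² = 5.79. df = 2, critical = 5.991. Fail to reject H₀. No evidence of dependence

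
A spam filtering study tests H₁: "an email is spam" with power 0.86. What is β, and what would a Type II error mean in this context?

β = 1 - power = 1 - 0.86 = 0.14. A Type II error is failing to reject H₀ when H₀ is false (false negative) — here, failing to conclude that an email is spam when in fact it is true. Consequence: a spam email lands in the inbox.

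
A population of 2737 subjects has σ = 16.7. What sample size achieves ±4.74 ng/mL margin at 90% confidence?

Without FPC: n₀ = (1.645×16.7/4.74)² = 33.59. With FPC: n = n₀N/(n₀+N-1) = 33.2 → n = 34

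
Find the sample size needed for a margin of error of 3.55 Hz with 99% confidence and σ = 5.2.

n = (z*σ/E)² = (2.576×5.2/3.55)² = 14.2 → n = 15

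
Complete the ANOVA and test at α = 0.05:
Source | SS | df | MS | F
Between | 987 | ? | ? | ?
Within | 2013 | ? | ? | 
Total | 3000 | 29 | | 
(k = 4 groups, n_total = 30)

df_between = 3, df_within = 26. MS_between = 329.0, MS_within = 77.42. F = 4.249, F_crit ≈ 2.975. Reject H₀.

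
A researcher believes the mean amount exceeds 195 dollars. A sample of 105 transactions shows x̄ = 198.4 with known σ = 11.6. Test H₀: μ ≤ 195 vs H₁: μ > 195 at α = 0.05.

z = 3.003. Critical value: 1.645. Reject H₀.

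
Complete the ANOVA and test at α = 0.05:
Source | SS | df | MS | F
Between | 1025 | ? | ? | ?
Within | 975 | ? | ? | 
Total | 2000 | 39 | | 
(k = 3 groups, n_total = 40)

df_between = 2, df_within = 37. MS_between = 512.5, MS_within = 26.35. F = 19.449, F_crit ≈ 3.252. Reject H₀.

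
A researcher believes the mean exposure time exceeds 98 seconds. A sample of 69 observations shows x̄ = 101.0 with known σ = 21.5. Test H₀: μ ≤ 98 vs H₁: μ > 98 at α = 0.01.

z = 1.159. Critical value: 2.33. Fail to reject H₀.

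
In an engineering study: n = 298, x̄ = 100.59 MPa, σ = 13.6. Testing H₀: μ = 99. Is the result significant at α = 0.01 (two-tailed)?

z = (100.59 - 99)/(13.6/√298) = 2.018. Since |z| ≤ 2.576, not significant at α = 0.01.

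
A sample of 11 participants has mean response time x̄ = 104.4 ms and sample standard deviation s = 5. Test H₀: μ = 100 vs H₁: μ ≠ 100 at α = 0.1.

t = (x̄ - μ₀)/(s/√n) = (104.4 - 100)/(5/√11) = 2.919. df = 10, critical t = ±1.812. Reject H₀.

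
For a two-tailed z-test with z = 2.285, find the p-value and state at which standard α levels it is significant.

p = 2·P(Z > |2.285|) = 2·(1 - Φ(2.285)) ≈ 0.0223. Significant at α = 0.1; Significant at α = 0.05.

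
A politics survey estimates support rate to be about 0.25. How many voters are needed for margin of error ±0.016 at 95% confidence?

n = z²p(1-p)/E² = 1.96²×0.25×0.75/0.016² = 2813.7 → n = 2814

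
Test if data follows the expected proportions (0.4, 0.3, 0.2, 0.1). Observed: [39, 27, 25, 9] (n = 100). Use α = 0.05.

Expected: [40.0, 30.0, 20.0, 10.0]. χ² = 1.675. df = 3, critical = 7.815. Fail to reject H₀.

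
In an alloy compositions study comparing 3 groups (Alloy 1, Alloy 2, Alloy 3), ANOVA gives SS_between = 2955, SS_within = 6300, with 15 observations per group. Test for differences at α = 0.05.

df_between = 2, df_within = 42. F = MS_between/MS_within = 1477.5/150.0 = 9.85. F_crit ≈ 3.22. Reject H₀. At least one mean differs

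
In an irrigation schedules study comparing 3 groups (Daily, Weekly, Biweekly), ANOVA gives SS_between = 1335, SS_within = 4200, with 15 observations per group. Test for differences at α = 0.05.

df_between = 2, df_within = 42. F = MS_between/MS_within = 667.5/100.0 = 6.675. F_crit ≈ 3.22. Reject H₀. At least one mean differs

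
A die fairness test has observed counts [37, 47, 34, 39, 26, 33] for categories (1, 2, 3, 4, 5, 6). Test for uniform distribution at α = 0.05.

Expected = 36 each. χ² = Σ(O-E)²/E = 6.778. df = 5, critical value = 11.07. Fail to reject H₀.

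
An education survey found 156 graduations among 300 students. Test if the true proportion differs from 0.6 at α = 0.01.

p̂ = 0.52, p₀ = 0.6. z = (p̂ - p₀)/√(p₀(1-p₀)/n) = -2.828. Critical: ±2.576. Reject H₀.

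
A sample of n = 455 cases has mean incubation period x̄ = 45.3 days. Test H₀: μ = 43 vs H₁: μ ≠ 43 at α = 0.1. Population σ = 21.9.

z = (x̄ - μ₀)/(σ/√n) = (45.3 - 43)/(21.9/√455) = 2.24. Critical value: ±1.645. Since |2.24| > 1.645, Reject H₀.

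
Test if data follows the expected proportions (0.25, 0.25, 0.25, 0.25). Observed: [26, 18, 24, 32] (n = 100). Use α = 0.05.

Expected: [25.0, 25.0, 25.0, 25.0]. χ² = 4.0. df = 3, critical = 7.815. Fail to reject H₀.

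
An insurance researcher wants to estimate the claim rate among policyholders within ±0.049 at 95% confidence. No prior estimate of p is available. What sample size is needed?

Conservative approach: use p = 0.5 (maximizes p(1-p) = 0.25). n = z²(0.25)/E² = 1.96²×0.25/0.049² = 400.0 → n = 400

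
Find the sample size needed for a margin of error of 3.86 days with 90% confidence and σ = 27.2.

n = (z*σ/E)² = (1.645×27.2/3.86)² = 134.4 → n = 135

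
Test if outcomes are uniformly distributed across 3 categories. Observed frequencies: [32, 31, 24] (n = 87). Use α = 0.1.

Expected = 29 each. χ² = Σ(O-E)²/E = 1.31. df = 2, critical value = 4.605. Fail to reject H₀.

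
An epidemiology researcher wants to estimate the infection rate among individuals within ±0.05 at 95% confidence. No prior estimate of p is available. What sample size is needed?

Conservative approach: use p = 0.5 (maximizes p(1-p) = 0.25). n = z²(0.25)/E² = 1.96²×0.25/0.05² = 384.2 → n = 385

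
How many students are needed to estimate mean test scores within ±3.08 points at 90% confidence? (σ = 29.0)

n = (z*σ/E)² = (1.645×29.0/3.08)² = 239.9 → n = 240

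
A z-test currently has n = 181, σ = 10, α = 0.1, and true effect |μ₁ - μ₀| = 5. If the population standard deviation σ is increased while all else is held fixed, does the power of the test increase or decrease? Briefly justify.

Power decreases: a larger σ inflates the standard error σ/√n, pulling the sampling distribution under H₁ back toward the critical value.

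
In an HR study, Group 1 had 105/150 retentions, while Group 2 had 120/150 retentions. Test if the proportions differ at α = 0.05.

p̂₁ = 0.7, p̂₂ = 0.8, pooled p̂ = 0.75. z = -2.0. Critical: ±1.96. Reject H₀.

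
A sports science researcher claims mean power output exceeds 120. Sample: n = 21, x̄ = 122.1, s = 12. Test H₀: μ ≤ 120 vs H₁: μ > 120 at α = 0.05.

t = (122.1 - 120)/(12/√21) = 0.802, df = 20. Critical t = 1.725. Fail to reject H₀.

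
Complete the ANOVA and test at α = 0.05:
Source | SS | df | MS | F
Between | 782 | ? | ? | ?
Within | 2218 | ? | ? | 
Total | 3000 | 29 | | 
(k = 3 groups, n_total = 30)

df_between = 2, df_within = 27. MS_between = 391.0, MS_within = 82.15. F = 4.76, F_crit ≈ 3.354. Reject H₀.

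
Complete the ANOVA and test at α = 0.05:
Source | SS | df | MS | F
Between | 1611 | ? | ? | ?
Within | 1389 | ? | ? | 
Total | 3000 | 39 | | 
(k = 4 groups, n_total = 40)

df_between = 3, df_within = 36. MS_between = 537.0, MS_within = 38.58. F = 13.918, F_crit ≈ 2.866. Reject H₀.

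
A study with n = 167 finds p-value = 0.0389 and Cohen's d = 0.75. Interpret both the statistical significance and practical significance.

Statistically significant (p = 0.0389 < 0.05). Cohen's d = 0.75 indicates a medium effect size. Both statistical and practical significance should be considered.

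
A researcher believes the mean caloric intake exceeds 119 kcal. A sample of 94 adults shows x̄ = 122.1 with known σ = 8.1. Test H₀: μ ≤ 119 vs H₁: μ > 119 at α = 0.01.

z = 3.711. Critical value: 2.33. Reject H₀.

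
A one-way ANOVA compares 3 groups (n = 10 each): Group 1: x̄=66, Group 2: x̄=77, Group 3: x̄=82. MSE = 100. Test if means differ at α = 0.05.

Grand mean = 75.0. SS_between = 1340.0, MS_between = 670.0. F = 6.7, F_crit ≈ 3.354. Reject H₀.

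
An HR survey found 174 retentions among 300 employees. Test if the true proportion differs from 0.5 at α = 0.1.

p̂ = 0.58, p₀ = 0.5. z = (p̂ - p₀)/√(p₀(1-p₀)/n) = 2.771. Critical: ±1.645. Reject H₀.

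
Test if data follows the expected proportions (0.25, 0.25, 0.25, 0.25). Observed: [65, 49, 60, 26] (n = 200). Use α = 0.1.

Expected: [50.0, 50.0, 50.0, 50.0]. χ² = 18.04. df = 3, critical = 6.251. Reject H₀.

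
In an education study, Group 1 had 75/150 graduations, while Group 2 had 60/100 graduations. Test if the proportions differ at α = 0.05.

p̂₁ = 0.5, p̂₂ = 0.6, pooled p̂ = 0.54. z = -1.554. Critical: ±1.96. Fail to reject H₀.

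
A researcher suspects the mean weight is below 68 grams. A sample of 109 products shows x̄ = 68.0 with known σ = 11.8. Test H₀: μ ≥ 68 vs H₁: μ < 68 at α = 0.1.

z = 0.0. Critical value: -1.28. Fail to reject H₀.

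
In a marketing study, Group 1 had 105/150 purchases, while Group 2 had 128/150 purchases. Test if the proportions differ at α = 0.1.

p̂₁ = 0.7, p̂₂ = 0.853, pooled p̂ = 0.777. z = -3.188. Critical: ±1.645. Reject H₀.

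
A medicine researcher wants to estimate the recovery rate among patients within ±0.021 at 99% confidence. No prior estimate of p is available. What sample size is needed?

Conservative approach: use p = 0.5 (maximizes p(1-p) = 0.25). n = z²(0.25)/E² = 2.576²×0.25/0.021² = 3761.8 → n = 3762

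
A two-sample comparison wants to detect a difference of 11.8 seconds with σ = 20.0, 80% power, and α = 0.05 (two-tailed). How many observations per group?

n per group = 2(z_α/2 + z_β)²σ²/d² = 2×(1.96 + 0.84)²×20.0²/11.8² = 45.04 → n = 46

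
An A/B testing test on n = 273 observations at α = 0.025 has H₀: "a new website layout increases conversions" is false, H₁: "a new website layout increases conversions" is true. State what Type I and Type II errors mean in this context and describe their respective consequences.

Type I (false positive): concluding that a new website layout increases conversions when it is not — rolling out a layout that doesn't actually help — wasted engineering effort. Type II (false negative): failing to conclude that a new website layout increases conversions when it is — discarding a layout that would have improved conversions — lost revenue. Which is costlier depends on domain priorities and is a judgement call rather than a statistical fact.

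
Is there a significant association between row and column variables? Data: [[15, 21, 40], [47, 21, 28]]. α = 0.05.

χ² = 16.532. df = 2, critical = 5.991. Reject H₀. Variables are dependent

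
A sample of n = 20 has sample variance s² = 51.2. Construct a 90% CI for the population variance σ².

df = 19. χ²_{0.05} = 30.144, χ²_{0.95} = 10.117. CI for σ² = ((n-1)s²/χ²_{α/2}, (n-1)s²/χ²_{1-α/2}) = (19·51.2/30.144, 19·51.2/10.117) = (32.27, 96.15)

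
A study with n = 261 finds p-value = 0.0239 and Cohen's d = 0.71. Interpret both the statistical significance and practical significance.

Statistically significant (p = 0.0239 < 0.05). Cohen's d = 0.71 indicates a medium effect size. Both statistical and practical significance should be considered.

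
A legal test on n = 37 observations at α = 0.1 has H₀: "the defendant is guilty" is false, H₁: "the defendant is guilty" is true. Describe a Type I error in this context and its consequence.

Type I error: rejecting H₀ when it is true — concluding that the defendant is guilty when in fact it is not. Consequence: convicting an innocent person.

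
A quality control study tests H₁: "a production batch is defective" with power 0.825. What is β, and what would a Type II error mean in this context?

β = 1 - power = 1 - 0.825 = 0.175. A Type II error is failing to reject H₀ when H₀ is false (false negative) — here, failing to conclude that a production batch is defective when in fact it is true. Consequence: shipping a defective batch — faulty products reach customers.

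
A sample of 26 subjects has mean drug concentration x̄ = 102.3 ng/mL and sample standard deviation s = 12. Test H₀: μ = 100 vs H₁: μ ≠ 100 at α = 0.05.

t = (x̄ - μ₀)/(s/√n) = (102.3 - 100)/(12/√26) = 0.977. df = 25, critical t = ±2.06. Fail to reject H₀.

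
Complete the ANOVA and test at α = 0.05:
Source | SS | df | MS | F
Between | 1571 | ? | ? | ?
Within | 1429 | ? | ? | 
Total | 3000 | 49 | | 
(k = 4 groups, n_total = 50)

df_between = 3, df_within = 46. MS_between = 523.67, MS_within = 31.07. F = 16.857, F_crit ≈ 2.807. Reject H₀.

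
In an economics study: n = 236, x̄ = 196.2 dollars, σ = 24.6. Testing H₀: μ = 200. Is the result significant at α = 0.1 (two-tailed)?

z = (196.2 - 200)/(24.6/√236) = -2.373. Since |z| > 1.645, significant at α = 0.1.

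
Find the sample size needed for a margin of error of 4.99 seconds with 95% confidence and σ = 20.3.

n = (z*σ/E)² = (1.96×20.3/4.99)² = 63.6 → n = 64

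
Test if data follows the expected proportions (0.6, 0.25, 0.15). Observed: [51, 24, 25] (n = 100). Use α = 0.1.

Expected: [60.0, 25.0, 15.0]. χ² = 8.057. df = 2, critical = 4.605. Reject H₀.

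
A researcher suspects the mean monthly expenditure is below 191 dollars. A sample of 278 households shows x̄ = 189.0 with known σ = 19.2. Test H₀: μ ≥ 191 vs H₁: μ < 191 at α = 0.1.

z = -1.737. Critical value: -1.28. Reject H₀.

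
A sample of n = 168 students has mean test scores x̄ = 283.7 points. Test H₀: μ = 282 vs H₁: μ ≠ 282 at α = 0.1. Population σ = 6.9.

z = (x̄ - μ₀)/(σ/√n) = (283.7 - 282)/(6.9/√168) = 3.193. Critical value: ±1.645. Since |3.193| > 1.645, Reject H₀.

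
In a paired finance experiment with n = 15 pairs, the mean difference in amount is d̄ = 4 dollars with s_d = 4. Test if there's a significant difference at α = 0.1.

t = d̄/(s_d/√n) = 4/(4/√15) = 3.873. df = 14, critical t = ±1.761. Reject H₀.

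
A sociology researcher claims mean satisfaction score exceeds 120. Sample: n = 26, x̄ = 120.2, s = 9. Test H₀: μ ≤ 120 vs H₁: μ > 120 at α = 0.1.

t = (120.2 - 120)/(9/√26) = 0.113, df = 25. Critical t = 1.316. Fail to reject H₀.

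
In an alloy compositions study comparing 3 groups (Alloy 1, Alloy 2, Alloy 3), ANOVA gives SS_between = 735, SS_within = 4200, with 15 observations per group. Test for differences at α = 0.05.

df_between = 2, df_within = 42. F = MS_between/MS_within = 367.5/100.0 = 3.675. F_crit ≈ 3.22. Reject H₀. At least one mean differs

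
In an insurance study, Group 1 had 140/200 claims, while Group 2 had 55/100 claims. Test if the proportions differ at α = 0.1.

p̂₁ = 0.7, p̂₂ = 0.55, pooled p̂ = 0.65. z = 2.568. Critical: ±1.645. Reject H₀.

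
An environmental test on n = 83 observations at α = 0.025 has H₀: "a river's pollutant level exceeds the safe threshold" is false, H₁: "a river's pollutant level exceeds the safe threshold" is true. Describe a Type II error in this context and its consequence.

Type II error: failing to reject H₀ when it is false — concluding that a river's pollutant level exceeds the safe threshold is not supported when in fact it is. Consequence: allowing unsafe pollution to continue.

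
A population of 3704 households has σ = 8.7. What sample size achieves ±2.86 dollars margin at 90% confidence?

Without FPC: n₀ = (1.645×8.7/2.86)² = 25.04. With FPC: n = n₀N/(n₀+N-1) = 24.9 → n = 25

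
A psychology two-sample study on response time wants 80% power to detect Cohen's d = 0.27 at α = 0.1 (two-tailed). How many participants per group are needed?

z_{α/2} = 1.645, z_β = Φ⁻¹(0.8) = 0.842. For small effect (d = 0.27): n per group = 2(z_{α/2} + z_β)²/d² = 2(1.645 + 0.842)²/0.27² = 169.7 → 170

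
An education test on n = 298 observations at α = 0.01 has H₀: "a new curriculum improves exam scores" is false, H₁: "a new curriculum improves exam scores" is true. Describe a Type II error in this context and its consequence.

Type II error: failing to reject H₀ when it is false — concluding that a new curriculum improves exam scores is not supported when in fact it is. Consequence: keeping the old curriculum when the new one would have helped students.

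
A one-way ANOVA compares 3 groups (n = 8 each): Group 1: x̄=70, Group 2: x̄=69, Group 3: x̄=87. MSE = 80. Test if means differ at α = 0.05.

Grand mean = 75.33. SS_between = 1637.33, MS_between = 818.67. F = 10.233, F_crit ≈ 3.467. Reject H₀.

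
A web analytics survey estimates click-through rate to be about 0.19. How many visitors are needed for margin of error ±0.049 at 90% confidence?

n = z²p(1-p)/E² = 1.645²×0.19×0.81/0.049² = 173.5 → n = 174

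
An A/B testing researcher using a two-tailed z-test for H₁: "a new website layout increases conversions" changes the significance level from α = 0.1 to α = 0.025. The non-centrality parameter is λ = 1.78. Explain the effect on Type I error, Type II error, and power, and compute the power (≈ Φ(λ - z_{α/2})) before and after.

Decreasing α from 0.1 to 0.025:
• Type I error rate decreases (α is the Type I rate by definition).
• Critical value moves from z_{α/2} = 1.645 to 2.241, so power = Φ(λ - z_{α/2}) goes from Φ(1.78 - 1.645) = 0.554 to Φ(1.78 - 2.241) = 0.322.
• Type II error rate β = 1 - power therefore increases (0.446 → 0.678).
Appropriate when false positives are costly — here, rolling out a layout that doesn't actually help — wasted engineering effort.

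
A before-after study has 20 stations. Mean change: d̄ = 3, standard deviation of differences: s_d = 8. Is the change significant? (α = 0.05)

t = d̄/(s_d/√n) = 3/(8/√20) = 1.677. df = 19, critical t = ±2.093. Fail to reject H₀.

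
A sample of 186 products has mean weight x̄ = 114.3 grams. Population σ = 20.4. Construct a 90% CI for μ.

CI = x̄ ± z*(σ/√n) = 114.3 ± 1.645(20.4/√186) = 114.3 ± 2.46 = (111.84, 116.76)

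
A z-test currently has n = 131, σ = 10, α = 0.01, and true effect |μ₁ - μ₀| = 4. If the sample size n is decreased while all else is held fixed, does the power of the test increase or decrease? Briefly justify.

Power decreases: a smaller n inflates the standard error σ/√n, pulling the sampling distribution under H₁ back toward the critical value.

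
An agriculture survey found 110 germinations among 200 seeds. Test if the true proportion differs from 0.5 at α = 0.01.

p̂ = 0.55, p₀ = 0.5. z = (p̂ - p₀)/√(p₀(1-p₀)/n) = 1.414. Critical: ±2.576. Fail to reject H₀.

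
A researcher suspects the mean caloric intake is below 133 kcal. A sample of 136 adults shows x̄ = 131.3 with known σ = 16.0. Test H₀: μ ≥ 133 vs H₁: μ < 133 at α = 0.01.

z = -1.239. Critical value: -2.33. Fail to reject H₀.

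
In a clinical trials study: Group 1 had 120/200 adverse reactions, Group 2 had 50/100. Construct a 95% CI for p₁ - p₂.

p̂₁ = 0.6, p̂₂ = 0.5. Difference = 0.1. CI = (-0.019, 0.219)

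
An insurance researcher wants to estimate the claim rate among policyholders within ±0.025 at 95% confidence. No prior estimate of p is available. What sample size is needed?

Conservative approach: use p = 0.5 (maximizes p(1-p) = 0.25). n = z²(0.25)/E² = 1.96²×0.25/0.025² = 1536.6 → n = 1537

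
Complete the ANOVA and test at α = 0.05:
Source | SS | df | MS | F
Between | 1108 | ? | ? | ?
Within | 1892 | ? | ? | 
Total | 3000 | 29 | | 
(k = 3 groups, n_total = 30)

df_between = 2, df_within = 27. MS_between = 554.0, MS_within = 70.07. F = 7.906, F_crit ≈ 3.354. Reject H₀.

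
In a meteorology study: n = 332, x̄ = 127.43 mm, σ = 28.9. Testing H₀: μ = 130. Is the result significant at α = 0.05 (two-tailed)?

z = (127.43 - 130)/(28.9/√332) = -1.62. Since |z| ≤ 1.96, not significant at α = 0.05.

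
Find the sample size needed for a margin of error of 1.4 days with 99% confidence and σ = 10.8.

n = (z*σ/E)² = (2.576×10.8/1.4)² = 394.9 → n = 395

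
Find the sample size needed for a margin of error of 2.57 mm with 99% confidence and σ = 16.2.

n = (z*σ/E)² = (2.576×16.2/2.57)² = 263.7 → n = 264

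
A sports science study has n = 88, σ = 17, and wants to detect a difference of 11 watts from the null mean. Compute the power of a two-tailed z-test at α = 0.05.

SE = σ/√n = 17/√88 = 1.812. Non-centrality λ = d/SE = 11/1.812 = 6.07. Power ≈ Φ(λ - z_{α/2}) = Φ(6.07 - 1.96) = Φ(4.11) = 1.0.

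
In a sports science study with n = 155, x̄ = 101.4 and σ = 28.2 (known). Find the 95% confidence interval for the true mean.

CI = x̄ ± z*(σ/√n) = 101.4 ± 1.96(28.2/√155) = 101.4 ± 4.44 = (96.96, 105.84)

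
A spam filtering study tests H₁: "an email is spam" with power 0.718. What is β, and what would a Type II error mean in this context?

β = 1 - power = 1 - 0.718 = 0.282. A Type II error is failing to reject H₀ when H₀ is false (false negative) — here, failing to conclude that an email is spam when in fact it is true. Consequence: a spam email lands in the inbox.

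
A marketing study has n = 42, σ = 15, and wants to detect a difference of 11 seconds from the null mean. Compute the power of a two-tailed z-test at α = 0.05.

SE = σ/√n = 15/√42 = 2.315. Non-centrality λ = d/SE = 11/2.315 = 4.753. Power ≈ Φ(λ - z_{α/2}) = Φ(4.753 - 1.96) = Φ(2.793) = 0.997.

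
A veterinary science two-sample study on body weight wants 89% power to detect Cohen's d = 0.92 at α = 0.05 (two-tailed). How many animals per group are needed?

z_{α/2} = 1.96, z_β = Φ⁻¹(0.89) = 1.227. For large effect (d = 0.92): n per group = 2(z_{α/2} + z_β)²/d² = 2(1.96 + 1.227)²/0.92² = 24.0004 → 25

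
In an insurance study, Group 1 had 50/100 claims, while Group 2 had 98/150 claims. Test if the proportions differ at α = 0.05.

p̂₁ = 0.5, p̂₂ = 0.653, pooled p̂ = 0.592. z = -2.417. Critical: ±1.96. Reject H₀.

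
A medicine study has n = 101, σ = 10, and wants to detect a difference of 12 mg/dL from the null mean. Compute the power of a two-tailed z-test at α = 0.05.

SE = σ/√n = 10/√101 = 0.995. Non-centrality λ = d/SE = 12/0.995 = 12.06. Power ≈ Φ(λ - z_{α/2}) = Φ(12.06 - 1.96) = Φ(10.1) = 1.0.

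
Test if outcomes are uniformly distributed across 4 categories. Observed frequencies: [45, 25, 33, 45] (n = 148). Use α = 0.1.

Expected = 37 each. χ² = Σ(O-E)²/E = 7.784. df = 3, critical value = 6.251. Reject H₀.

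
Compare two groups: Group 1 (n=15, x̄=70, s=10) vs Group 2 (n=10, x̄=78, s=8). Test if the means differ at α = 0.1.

Pooled sp = 9.27. t = -2.114, df = 23. Critical t = ±1.714. Reject H₀.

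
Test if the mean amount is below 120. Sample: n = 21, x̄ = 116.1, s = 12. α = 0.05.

t = (116.1 - 120)/(12/√21) = -1.489, df = 20. Critical t = -1.725. Fail to reject H₀.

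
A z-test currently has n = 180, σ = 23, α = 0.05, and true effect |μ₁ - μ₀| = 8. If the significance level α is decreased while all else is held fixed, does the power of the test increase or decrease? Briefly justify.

Power decreases: a smaller α raises the critical value, so less of the H₁ sampling distribution falls in the rejection region.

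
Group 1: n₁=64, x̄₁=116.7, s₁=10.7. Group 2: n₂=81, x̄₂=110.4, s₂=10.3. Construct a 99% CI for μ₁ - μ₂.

Difference = 6.3. SE = √(10.7²/64 + 10.3²/81) = 1.76. CI = (1.77, 10.83)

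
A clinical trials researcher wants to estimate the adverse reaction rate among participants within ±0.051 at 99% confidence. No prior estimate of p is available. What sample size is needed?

Conservative approach: use p = 0.5 (maximizes p(1-p) = 0.25). n = z²(0.25)/E² = 2.576²×0.25/0.051² = 637.8 → n = 638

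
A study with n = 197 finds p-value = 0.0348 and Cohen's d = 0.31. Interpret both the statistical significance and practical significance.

Statistically significant (p = 0.0348 < 0.05). Cohen's d = 0.31 indicates a small effect size. Both statistical and practical significance should be considered.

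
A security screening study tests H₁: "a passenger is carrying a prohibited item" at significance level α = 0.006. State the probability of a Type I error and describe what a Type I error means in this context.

P(Type I error) = α = 0.006. A Type I error is rejecting H₀ when H₀ is actually true (false positive) — here, concluding that a passenger is carrying a prohibited item when in fact this is not the case. Consequence: detaining an innocent passenger — delay and inconvenience.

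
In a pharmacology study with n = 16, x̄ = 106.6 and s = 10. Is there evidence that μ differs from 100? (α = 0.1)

t = (x̄ - μ₀)/(s/√n) = (106.6 - 100)/(10/√16) = 2.64. df = 15, critical t = ±1.753. Reject H₀.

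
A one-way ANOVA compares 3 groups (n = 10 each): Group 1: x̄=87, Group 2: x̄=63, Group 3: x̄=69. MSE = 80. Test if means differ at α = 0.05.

Grand mean = 73.0. SS_between = 3120.0, MS_between = 1560.0. F = 19.5, F_crit ≈ 3.354. Reject H₀.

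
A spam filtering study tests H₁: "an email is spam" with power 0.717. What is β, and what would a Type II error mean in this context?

β = 1 - power = 1 - 0.717 = 0.283. A Type II error is failing to reject H₀ when H₀ is false (false negative) — here, failing to conclude that an email is spam when in fact it is true. Consequence: a spam email lands in the inbox.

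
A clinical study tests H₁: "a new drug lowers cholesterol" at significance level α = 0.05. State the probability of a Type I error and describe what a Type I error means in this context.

P(Type I error) = α = 0.05. A Type I error is rejecting H₀ when H₀ is actually true (false positive) — here, concluding that a new drug lowers cholesterol when in fact this is not the case. Consequence: approving an ineffective drug — patients take a useless medication and may skip effective alternatives.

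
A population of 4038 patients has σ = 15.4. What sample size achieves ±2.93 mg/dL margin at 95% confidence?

Without FPC: n₀ = (1.96×15.4/2.93)² = 106.125. With FPC: n = n₀N/(n₀+N-1) = 103.4 → n = 104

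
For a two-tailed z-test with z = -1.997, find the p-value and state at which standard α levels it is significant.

p = 2·P(Z > |-1.997|) = 2·(1 - Φ(1.997)) ≈ 0.0458. Significant at α = 0.1; Significant at α = 0.05.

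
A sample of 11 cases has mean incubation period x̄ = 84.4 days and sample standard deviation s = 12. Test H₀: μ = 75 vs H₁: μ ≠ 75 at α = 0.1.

t = (x̄ - μ₀)/(s/√n) = (84.4 - 75)/(12/√11) = 2.598. df = 10, critical t = ±1.812. Reject H₀.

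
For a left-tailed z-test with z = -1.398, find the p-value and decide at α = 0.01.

p = P(Z < -1.398) = Φ(-1.398) ≈ 0.0811. Since p ≥ 0.01, fail to reject H₀ (not significant) at α = 0.01.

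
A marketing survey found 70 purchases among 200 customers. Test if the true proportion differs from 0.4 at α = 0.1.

p̂ = 0.35, p₀ = 0.4. z = (p̂ - p₀)/√(p₀(1-p₀)/n) = -1.443. Critical: ±1.645. Fail to reject H₀.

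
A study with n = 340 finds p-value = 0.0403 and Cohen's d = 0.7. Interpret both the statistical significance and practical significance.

Statistically significant (p = 0.0403 < 0.05). Cohen's d = 0.7 indicates a medium effect size. Both statistical and practical significance should be considered.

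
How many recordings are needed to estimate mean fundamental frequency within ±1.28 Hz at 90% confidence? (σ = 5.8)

n = (z*σ/E)² = (1.645×5.8/1.28)² = 55.6 → n = 56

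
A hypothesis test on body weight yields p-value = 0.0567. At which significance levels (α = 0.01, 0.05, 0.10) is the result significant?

p = 0.0567. Significant at: α = 0.1.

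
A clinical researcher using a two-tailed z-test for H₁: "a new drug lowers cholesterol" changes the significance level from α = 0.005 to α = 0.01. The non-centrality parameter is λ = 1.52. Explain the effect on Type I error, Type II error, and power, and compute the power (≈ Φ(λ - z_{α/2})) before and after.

Increasing α from 0.005 to 0.01:
• Type I error rate increases (α is the Type I rate by definition).
• Critical value moves from z_{α/2} = 2.807 to 2.576, so power = Φ(λ - z_{α/2}) goes from Φ(1.52 - 2.807) = 0.099 to Φ(1.52 - 2.576) = 0.145.
• Type II error rate β = 1 - power therefore decreases (0.901 → 0.855).
Appropriate when false negatives are costly — here, shelving an effective drug — patients miss out on a treatment that would have helped.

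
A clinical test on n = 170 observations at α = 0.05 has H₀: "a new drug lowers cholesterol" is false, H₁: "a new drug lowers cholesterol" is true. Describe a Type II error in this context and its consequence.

Type II error: failing to reject H₀ when it is false — concluding that a new drug lowers cholesterol is not supported when in fact it is. Consequence: shelving an effective drug — patients miss out on a treatment that would have helped.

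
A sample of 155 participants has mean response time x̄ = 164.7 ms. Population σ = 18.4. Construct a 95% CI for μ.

CI = x̄ ± z*(σ/√n) = 164.7 ± 1.96(18.4/√155) = 164.7 ± 2.9 = (161.8, 167.6)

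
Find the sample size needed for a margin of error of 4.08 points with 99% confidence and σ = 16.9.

n = (z*σ/E)² = (2.576×16.9/4.08)² = 113.9 → n = 114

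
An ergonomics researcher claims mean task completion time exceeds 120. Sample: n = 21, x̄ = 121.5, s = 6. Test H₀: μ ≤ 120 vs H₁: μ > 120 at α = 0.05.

t = (121.5 - 120)/(6/√21) = 1.146, df = 20. Critical t = 1.725. Fail to reject H₀.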